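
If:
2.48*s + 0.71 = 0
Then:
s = -0.29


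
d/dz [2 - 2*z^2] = -4*z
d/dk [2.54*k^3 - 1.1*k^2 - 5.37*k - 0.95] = 7.62*k^2 - 2.2*k - 5.37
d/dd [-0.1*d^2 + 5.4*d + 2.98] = 5.4 - 0.2*d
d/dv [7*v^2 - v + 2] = 14*v - 1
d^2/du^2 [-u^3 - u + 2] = -6*u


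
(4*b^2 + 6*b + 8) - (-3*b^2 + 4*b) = 7*b^2 + 2*b + 8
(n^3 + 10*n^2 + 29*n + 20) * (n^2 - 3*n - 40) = n^5 + 7*n^4 - 41*n^3 - 467*n^2 - 1220*n - 800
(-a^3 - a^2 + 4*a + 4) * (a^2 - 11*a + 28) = -a^5 + 10*a^4 - 13*a^3 - 68*a^2 + 68*a + 112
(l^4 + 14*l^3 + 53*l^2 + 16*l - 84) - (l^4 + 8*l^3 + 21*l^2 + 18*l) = 6*l^3 + 32*l^2 - 2*l - 84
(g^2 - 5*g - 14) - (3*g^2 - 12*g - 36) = -2*g^2 + 7*g + 22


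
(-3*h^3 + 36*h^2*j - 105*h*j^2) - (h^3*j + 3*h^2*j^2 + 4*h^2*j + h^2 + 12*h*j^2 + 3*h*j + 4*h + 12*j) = -h^3*j - 3*h^3 - 3*h^2*j^2 + 32*h^2*j - h^2 - 117*h*j^2 - 3*h*j - 4*h - 12*j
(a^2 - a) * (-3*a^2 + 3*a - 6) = -3*a^4 + 6*a^3 - 9*a^2 + 6*a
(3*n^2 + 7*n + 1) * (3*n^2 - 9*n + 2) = 9*n^4 - 6*n^3 - 54*n^2 + 5*n + 2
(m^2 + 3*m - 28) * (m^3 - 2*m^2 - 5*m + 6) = m^5 + m^4 - 39*m^3 + 47*m^2 + 158*m - 168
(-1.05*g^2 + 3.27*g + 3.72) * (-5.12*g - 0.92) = 5.376*g^3 - 15.7764*g^2 - 22.0548*g - 3.4224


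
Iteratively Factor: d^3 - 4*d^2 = (d - 4)*(d^2) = d*(d - 4)*(d)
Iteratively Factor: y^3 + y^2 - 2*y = (y + 2)*(y^2 - y) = (y - 1)*(y + 2)*(y)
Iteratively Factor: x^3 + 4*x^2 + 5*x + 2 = (x + 1)*(x^2 + 3*x + 2) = (x + 1)^2*(x + 2)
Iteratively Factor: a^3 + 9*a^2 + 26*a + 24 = (a + 3)*(a^2 + 6*a + 8) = (a + 3)*(a + 4)*(a + 2)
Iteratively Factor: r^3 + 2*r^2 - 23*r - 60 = (r + 4)*(r^2 - 2*r - 15) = (r - 5)*(r + 4)*(r + 3)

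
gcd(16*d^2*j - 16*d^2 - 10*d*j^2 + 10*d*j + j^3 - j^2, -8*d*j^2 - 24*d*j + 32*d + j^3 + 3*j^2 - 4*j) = 8*d*j - 8*d - j^2 + j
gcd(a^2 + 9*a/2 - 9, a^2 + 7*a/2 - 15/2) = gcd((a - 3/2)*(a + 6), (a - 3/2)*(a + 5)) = a - 3/2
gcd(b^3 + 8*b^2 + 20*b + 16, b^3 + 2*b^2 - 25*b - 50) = b + 2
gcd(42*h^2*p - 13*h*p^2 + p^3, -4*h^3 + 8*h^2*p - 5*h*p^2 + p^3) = 1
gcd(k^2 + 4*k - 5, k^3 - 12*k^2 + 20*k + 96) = 1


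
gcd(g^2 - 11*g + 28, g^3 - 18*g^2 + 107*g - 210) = g - 7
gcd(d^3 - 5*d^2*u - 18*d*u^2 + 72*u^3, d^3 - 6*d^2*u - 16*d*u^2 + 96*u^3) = -d^2 + 2*d*u + 24*u^2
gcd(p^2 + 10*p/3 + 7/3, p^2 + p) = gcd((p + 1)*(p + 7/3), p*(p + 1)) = p + 1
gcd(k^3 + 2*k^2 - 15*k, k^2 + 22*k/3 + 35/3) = k + 5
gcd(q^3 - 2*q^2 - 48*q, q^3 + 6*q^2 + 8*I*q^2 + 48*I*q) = q^2 + 6*q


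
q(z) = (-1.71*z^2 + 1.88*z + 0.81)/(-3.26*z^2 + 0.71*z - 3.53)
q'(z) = (1.88 - 3.42*z)/(-3.26*z^2 + 0.71*z - 3.53) + (6.52*z - 0.71)*(-1.71*z^2 + 1.88*z + 0.81)/(-3.26*z^2 + 0.71*z - 3.53)^2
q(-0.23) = -0.07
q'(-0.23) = -0.73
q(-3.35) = 0.58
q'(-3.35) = -0.01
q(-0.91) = 0.34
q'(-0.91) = -0.40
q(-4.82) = 0.58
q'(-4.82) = 0.00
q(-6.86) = 0.57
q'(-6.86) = 0.00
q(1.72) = 0.08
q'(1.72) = 0.26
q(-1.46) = 0.48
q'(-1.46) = -0.17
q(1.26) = -0.06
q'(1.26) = 0.37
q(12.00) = 0.48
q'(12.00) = 0.00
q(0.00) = -0.23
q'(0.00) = -0.58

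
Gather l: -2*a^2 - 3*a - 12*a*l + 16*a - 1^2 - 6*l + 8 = -2*a^2 + 13*a + l*(-12*a - 6) + 7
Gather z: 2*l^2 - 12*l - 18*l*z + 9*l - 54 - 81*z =2*l^2 - 3*l + z*(-18*l - 81) - 54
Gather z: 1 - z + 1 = 2 - z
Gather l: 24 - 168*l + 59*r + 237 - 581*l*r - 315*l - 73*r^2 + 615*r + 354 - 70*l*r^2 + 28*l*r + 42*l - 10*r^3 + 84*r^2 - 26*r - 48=l*(-70*r^2 - 553*r - 441) - 10*r^3 + 11*r^2 + 648*r + 567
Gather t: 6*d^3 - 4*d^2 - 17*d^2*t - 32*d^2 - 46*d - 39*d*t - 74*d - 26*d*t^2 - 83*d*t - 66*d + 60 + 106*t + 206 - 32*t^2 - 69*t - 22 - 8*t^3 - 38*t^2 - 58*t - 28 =6*d^3 - 36*d^2 - 186*d - 8*t^3 + t^2*(-26*d - 70) + t*(-17*d^2 - 122*d - 21) + 216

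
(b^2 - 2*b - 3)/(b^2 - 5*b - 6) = (b - 3)/(b - 6)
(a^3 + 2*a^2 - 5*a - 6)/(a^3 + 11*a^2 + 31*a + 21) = (a - 2)/(a + 7)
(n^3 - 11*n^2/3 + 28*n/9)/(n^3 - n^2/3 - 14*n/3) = (n - 4/3)/(n + 2)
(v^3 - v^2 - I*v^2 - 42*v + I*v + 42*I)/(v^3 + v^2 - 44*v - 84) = (v - I)/(v + 2)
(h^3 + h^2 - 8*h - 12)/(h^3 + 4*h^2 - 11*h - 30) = (h + 2)/(h + 5)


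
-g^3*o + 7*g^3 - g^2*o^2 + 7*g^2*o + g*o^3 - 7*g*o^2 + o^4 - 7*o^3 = (-g + o)*(g + o)^2*(o - 7)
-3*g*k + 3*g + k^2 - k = (-3*g + k)*(k - 1)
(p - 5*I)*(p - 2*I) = p^2 - 7*I*p - 10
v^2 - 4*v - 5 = (v - 5)*(v + 1)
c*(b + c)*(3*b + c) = 3*b^2*c + 4*b*c^2 + c^3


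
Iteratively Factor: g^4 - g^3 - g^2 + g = (g - 1)*(g^3 - g) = (g - 1)*(g + 1)*(g^2 - g) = g*(g - 1)*(g + 1)*(g - 1)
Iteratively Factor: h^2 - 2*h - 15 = (h + 3)*(h - 5)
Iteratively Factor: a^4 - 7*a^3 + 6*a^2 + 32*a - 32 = (a - 4)*(a^3 - 3*a^2 - 6*a + 8) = (a - 4)*(a + 2)*(a^2 - 5*a + 4) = (a - 4)^2*(a + 2)*(a - 1)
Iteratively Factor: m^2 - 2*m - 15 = (m + 3)*(m - 5)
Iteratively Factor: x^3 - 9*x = (x)*(x^2 - 9) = x*(x + 3)*(x - 3)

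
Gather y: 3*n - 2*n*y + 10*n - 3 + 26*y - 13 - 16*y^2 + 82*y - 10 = 13*n - 16*y^2 + y*(108 - 2*n) - 26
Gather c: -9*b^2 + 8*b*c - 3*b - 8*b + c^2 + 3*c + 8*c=-9*b^2 - 11*b + c^2 + c*(8*b + 11)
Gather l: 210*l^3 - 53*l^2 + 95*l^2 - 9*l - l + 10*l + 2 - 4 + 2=210*l^3 + 42*l^2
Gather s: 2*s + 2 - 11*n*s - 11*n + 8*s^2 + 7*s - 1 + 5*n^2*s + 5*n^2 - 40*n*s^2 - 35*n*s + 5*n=5*n^2 - 6*n + s^2*(8 - 40*n) + s*(5*n^2 - 46*n + 9) + 1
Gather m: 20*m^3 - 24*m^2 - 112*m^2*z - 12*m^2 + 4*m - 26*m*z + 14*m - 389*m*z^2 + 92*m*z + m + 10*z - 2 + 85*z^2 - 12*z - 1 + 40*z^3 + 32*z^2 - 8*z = 20*m^3 + m^2*(-112*z - 36) + m*(-389*z^2 + 66*z + 19) + 40*z^3 + 117*z^2 - 10*z - 3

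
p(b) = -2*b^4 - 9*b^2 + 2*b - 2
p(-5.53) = -2158.67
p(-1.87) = -61.67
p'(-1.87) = 87.97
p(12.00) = -42746.00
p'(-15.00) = 27272.00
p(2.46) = -124.79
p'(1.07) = -27.06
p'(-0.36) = 8.85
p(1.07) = -12.79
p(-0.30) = -3.43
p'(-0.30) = 7.62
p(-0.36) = -3.92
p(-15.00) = -103307.00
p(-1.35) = -27.75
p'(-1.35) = 45.98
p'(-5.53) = 1454.44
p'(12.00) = -14038.00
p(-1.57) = -39.48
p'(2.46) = -161.38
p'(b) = -8*b^3 - 18*b + 2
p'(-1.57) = 61.22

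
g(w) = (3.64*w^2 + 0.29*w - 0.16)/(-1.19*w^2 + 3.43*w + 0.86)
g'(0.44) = 1.28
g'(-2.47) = 0.29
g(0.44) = 0.31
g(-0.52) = -0.54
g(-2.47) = -1.43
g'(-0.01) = 1.09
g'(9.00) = 0.26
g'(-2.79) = 0.26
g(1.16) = 1.57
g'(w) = (2.38*w - 3.43)*(3.64*w^2 + 0.29*w - 0.16)/(-1.19*w^2 + 3.43*w + 0.86)^2 + (7.28*w + 0.29)/(-1.19*w^2 + 3.43*w + 0.86)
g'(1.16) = 2.37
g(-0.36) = -0.39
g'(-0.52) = 0.78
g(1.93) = 4.58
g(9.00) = -4.60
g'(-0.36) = 1.23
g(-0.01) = -0.20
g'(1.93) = 6.45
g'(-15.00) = 0.03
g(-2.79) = -1.52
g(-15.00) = -2.56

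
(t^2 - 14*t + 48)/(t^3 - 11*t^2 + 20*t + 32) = (t - 6)/(t^2 - 3*t - 4)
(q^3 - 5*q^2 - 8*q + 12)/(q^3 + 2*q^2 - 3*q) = (q^2 - 4*q - 12)/(q*(q + 3))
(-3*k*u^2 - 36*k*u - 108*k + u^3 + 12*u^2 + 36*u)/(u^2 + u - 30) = (-3*k*u - 18*k + u^2 + 6*u)/(u - 5)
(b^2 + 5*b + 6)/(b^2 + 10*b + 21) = (b + 2)/(b + 7)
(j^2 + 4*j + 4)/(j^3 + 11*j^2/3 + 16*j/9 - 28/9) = 9*(j + 2)/(9*j^2 + 15*j - 14)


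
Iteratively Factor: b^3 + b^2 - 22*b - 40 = (b + 2)*(b^2 - b - 20) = (b + 2)*(b + 4)*(b - 5)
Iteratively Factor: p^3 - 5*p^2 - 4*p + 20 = (p + 2)*(p^2 - 7*p + 10) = (p - 5)*(p + 2)*(p - 2)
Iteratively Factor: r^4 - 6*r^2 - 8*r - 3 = (r + 1)*(r^3 - r^2 - 5*r - 3) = (r + 1)^2*(r^2 - 2*r - 3) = (r - 3)*(r + 1)^2*(r + 1)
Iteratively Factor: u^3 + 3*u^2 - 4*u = (u - 1)*(u^2 + 4*u) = u*(u - 1)*(u + 4)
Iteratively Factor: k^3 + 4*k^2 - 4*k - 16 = (k + 4)*(k^2 - 4) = (k + 2)*(k + 4)*(k - 2)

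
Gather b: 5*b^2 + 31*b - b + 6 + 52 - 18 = 5*b^2 + 30*b + 40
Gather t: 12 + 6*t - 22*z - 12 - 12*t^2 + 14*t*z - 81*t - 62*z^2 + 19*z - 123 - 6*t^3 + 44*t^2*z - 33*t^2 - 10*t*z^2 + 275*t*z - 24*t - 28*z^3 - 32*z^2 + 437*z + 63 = -6*t^3 + t^2*(44*z - 45) + t*(-10*z^2 + 289*z - 99) - 28*z^3 - 94*z^2 + 434*z - 60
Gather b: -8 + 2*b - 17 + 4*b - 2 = 6*b - 27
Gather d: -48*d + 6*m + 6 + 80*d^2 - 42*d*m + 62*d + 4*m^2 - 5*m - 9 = 80*d^2 + d*(14 - 42*m) + 4*m^2 + m - 3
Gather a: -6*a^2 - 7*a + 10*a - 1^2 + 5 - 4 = -6*a^2 + 3*a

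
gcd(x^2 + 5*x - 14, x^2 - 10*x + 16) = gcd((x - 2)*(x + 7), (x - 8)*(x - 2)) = x - 2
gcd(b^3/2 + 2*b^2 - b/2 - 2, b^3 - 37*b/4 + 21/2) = 1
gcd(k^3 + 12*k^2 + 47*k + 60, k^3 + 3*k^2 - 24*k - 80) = k + 4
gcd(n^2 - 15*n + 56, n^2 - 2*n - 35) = n - 7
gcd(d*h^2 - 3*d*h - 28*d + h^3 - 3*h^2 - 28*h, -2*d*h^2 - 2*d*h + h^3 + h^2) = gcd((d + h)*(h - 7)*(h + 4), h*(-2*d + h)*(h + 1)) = 1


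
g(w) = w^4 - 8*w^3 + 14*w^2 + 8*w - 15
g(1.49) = 6.47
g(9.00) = 1920.00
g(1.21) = 3.15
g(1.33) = 4.71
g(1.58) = 7.27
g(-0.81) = -7.61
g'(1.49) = 9.67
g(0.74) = -4.36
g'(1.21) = 13.83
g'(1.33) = 12.20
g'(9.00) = 1232.00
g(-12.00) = 36465.00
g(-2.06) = 115.87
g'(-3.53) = -565.85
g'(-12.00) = -10696.00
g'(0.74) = 17.20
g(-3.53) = 638.38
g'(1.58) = 8.10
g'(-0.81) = -32.55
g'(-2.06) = -186.49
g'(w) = 4*w^3 - 24*w^2 + 28*w + 8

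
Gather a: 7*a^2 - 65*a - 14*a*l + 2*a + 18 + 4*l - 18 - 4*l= 7*a^2 + a*(-14*l - 63)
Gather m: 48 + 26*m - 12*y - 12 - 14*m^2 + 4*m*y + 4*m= -14*m^2 + m*(4*y + 30) - 12*y + 36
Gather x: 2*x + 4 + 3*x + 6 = 5*x + 10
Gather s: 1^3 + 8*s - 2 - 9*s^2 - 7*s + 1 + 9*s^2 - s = 0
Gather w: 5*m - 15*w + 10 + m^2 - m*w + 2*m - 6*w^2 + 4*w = m^2 + 7*m - 6*w^2 + w*(-m - 11) + 10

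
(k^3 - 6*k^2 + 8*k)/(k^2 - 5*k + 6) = k*(k - 4)/(k - 3)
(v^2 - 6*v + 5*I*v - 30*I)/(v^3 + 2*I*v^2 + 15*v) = (v - 6)/(v*(v - 3*I))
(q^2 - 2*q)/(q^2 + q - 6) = q/(q + 3)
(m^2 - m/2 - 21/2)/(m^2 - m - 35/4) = 2*(m + 3)/(2*m + 5)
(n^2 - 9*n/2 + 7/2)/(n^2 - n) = (n - 7/2)/n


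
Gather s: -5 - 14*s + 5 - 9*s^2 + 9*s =-9*s^2 - 5*s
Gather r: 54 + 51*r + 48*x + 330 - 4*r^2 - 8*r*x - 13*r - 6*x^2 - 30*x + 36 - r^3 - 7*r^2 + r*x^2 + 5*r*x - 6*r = -r^3 - 11*r^2 + r*(x^2 - 3*x + 32) - 6*x^2 + 18*x + 420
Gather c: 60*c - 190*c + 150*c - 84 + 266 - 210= 20*c - 28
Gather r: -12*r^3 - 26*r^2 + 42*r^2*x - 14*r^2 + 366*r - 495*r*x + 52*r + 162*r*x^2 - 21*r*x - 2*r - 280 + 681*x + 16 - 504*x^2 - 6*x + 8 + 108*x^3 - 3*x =-12*r^3 + r^2*(42*x - 40) + r*(162*x^2 - 516*x + 416) + 108*x^3 - 504*x^2 + 672*x - 256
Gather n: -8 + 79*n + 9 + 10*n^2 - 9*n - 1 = 10*n^2 + 70*n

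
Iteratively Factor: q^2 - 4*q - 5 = (q + 1)*(q - 5)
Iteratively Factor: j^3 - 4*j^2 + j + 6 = (j - 2)*(j^2 - 2*j - 3) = (j - 3)*(j - 2)*(j + 1)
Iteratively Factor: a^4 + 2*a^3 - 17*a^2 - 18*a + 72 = (a + 4)*(a^3 - 2*a^2 - 9*a + 18) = (a + 3)*(a + 4)*(a^2 - 5*a + 6) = (a - 2)*(a + 3)*(a + 4)*(a - 3)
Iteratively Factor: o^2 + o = (o)*(o + 1)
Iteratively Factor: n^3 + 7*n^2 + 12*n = (n)*(n^2 + 7*n + 12) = n*(n + 4)*(n + 3)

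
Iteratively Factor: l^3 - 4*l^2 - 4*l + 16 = (l - 4)*(l^2 - 4) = (l - 4)*(l - 2)*(l + 2)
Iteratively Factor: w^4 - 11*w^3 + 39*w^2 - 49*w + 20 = (w - 1)*(w^3 - 10*w^2 + 29*w - 20) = (w - 1)^2*(w^2 - 9*w + 20) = (w - 4)*(w - 1)^2*(w - 5)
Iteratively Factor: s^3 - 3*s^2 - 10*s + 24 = (s + 3)*(s^2 - 6*s + 8) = (s - 2)*(s + 3)*(s - 4)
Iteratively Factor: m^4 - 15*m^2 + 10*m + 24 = (m + 4)*(m^3 - 4*m^2 + m + 6) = (m - 3)*(m + 4)*(m^2 - m - 2) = (m - 3)*(m - 2)*(m + 4)*(m + 1)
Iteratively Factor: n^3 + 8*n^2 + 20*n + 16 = (n + 4)*(n^2 + 4*n + 4) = (n + 2)*(n + 4)*(n + 2)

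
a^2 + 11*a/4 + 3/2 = (a + 3/4)*(a + 2)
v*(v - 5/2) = v^2 - 5*v/2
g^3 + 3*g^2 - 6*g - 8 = (g - 2)*(g + 1)*(g + 4)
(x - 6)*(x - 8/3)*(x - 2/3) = x^3 - 28*x^2/3 + 196*x/9 - 32/3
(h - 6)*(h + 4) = h^2 - 2*h - 24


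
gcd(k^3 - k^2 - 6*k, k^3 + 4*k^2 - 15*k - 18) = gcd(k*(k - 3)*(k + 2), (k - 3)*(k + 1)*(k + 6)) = k - 3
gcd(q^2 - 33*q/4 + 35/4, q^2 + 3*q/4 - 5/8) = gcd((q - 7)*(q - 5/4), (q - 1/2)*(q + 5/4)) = 1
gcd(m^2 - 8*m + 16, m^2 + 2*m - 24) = m - 4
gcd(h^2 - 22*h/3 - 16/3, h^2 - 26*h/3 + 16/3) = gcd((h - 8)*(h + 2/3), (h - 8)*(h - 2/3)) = h - 8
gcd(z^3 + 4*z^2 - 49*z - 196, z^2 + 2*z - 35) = z + 7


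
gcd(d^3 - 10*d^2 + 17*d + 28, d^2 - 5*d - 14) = d - 7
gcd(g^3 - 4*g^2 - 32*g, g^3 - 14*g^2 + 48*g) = g^2 - 8*g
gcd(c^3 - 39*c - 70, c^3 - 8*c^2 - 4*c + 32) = c + 2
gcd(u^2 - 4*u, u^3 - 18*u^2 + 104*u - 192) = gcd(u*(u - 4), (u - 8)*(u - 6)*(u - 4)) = u - 4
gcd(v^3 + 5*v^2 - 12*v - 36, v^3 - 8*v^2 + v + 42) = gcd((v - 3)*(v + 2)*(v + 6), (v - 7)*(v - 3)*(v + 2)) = v^2 - v - 6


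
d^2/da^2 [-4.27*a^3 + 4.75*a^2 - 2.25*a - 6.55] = 9.5 - 25.62*a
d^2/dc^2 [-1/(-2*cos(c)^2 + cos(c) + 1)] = (16*sin(c)^4 - 17*sin(c)^2 + 13*cos(c)/2 - 3*cos(3*c)/2 - 5)/(2*sin(c)^2 + cos(c) - 1)^3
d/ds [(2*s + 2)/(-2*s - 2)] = 0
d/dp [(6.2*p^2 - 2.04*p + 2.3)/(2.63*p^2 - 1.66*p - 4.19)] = (-4.9268*p^2 - 64.054*p + 12.3656)/(6.9169*p^4 - 8.7316*p^3 - 19.2838*p^2 + 13.9108*p + 17.5561)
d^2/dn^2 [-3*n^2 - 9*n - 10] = -6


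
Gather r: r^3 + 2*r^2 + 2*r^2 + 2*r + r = r^3 + 4*r^2 + 3*r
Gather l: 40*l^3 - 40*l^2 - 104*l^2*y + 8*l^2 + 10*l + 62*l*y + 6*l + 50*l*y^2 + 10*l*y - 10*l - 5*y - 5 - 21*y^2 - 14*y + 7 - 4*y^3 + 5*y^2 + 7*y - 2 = 40*l^3 + l^2*(-104*y - 32) + l*(50*y^2 + 72*y + 6) - 4*y^3 - 16*y^2 - 12*y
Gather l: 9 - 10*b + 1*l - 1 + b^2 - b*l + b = b^2 - 9*b + l*(1 - b) + 8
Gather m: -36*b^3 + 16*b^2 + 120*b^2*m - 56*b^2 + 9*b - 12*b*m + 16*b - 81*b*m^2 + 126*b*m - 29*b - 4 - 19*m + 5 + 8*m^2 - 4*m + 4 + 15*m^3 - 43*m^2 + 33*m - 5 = -36*b^3 - 40*b^2 - 4*b + 15*m^3 + m^2*(-81*b - 35) + m*(120*b^2 + 114*b + 10)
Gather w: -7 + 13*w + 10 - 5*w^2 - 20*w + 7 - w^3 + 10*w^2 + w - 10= -w^3 + 5*w^2 - 6*w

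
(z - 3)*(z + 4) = z^2 + z - 12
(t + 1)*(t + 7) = t^2 + 8*t + 7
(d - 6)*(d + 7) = d^2 + d - 42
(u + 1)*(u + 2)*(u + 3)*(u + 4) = u^4 + 10*u^3 + 35*u^2 + 50*u + 24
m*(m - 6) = m^2 - 6*m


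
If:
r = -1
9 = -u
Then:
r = -1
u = -9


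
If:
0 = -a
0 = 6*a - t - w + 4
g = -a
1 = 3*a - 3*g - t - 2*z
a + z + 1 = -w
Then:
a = 0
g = 0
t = 3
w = 1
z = -2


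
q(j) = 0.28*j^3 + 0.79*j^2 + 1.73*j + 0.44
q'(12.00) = 141.65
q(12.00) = 618.80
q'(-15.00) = 167.03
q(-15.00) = -792.76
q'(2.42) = 10.47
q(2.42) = 13.22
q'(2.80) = 12.74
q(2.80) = 17.62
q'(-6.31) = 25.21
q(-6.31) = -49.37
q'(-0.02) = 1.70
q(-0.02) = 0.41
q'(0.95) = 3.99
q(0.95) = 3.04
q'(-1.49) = 1.24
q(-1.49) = -1.31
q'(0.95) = 3.99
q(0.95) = 3.04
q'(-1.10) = 1.01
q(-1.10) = -0.88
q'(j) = 0.84*j^2 + 1.58*j + 1.73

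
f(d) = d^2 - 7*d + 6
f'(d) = 2*d - 7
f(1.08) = -0.39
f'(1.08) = -4.84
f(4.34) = -5.54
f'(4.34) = 1.68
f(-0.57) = 10.31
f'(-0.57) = -8.14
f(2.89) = -5.88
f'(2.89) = -1.22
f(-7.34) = 111.26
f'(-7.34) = -21.68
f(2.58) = -5.40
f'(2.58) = -1.84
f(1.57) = -2.53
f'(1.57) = -3.86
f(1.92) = -3.75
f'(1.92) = -3.16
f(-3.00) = 36.00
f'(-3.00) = -13.00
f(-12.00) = 234.00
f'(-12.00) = -31.00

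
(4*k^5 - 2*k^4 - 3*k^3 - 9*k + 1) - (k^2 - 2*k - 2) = 4*k^5 - 2*k^4 - 3*k^3 - k^2 - 7*k + 3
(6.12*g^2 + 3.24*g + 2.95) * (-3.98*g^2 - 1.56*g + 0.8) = -24.3576*g^4 - 22.4424*g^3 - 11.8994*g^2 - 2.01*g + 2.36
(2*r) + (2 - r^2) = -r^2 + 2*r + 2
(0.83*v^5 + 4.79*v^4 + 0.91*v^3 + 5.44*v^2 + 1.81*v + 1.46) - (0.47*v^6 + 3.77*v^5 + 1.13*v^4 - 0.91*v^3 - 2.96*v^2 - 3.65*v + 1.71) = -0.47*v^6 - 2.94*v^5 + 3.66*v^4 + 1.82*v^3 + 8.4*v^2 + 5.46*v - 0.25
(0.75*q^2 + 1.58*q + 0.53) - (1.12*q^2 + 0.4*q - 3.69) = -0.37*q^2 + 1.18*q + 4.22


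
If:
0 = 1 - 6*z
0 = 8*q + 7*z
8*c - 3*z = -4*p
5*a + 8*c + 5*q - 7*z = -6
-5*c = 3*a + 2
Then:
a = -217/48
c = 37/16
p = -9/2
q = -7/48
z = 1/6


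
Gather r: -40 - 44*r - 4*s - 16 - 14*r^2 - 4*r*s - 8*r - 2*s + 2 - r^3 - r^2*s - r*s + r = -r^3 + r^2*(-s - 14) + r*(-5*s - 51) - 6*s - 54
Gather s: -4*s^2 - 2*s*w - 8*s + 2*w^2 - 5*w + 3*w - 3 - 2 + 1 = -4*s^2 + s*(-2*w - 8) + 2*w^2 - 2*w - 4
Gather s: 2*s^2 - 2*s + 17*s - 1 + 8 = 2*s^2 + 15*s + 7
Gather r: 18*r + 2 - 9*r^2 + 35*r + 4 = -9*r^2 + 53*r + 6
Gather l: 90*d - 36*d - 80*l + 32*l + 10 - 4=54*d - 48*l + 6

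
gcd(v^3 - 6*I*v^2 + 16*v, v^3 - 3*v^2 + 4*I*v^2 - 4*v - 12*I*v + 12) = v + 2*I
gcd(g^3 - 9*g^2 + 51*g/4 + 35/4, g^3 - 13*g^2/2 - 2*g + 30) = g - 5/2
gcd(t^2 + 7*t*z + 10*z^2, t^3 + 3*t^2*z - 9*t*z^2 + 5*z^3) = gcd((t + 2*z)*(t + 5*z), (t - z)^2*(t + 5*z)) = t + 5*z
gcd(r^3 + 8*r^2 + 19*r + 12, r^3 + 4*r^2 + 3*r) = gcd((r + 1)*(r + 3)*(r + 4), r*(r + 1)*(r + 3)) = r^2 + 4*r + 3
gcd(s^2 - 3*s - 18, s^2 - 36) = s - 6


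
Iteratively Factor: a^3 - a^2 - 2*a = (a)*(a^2 - a - 2) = a*(a + 1)*(a - 2)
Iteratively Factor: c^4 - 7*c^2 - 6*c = (c)*(c^3 - 7*c - 6) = c*(c - 3)*(c^2 + 3*c + 2) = c*(c - 3)*(c + 2)*(c + 1)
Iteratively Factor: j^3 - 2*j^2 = (j)*(j^2 - 2*j) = j^2*(j - 2)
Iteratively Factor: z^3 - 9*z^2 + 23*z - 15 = (z - 1)*(z^2 - 8*z + 15) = (z - 3)*(z - 1)*(z - 5)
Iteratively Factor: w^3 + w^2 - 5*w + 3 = (w - 1)*(w^2 + 2*w - 3) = (w - 1)^2*(w + 3)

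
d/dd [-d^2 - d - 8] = -2*d - 1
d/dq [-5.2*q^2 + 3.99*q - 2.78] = 3.99 - 10.4*q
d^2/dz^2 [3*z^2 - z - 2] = 6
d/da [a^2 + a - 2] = 2*a + 1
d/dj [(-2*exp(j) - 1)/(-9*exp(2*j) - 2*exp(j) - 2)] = (-18*exp(2*j) - 18*exp(j) + 2)*exp(j)/(81*exp(4*j) + 36*exp(3*j) + 40*exp(2*j) + 8*exp(j) + 4)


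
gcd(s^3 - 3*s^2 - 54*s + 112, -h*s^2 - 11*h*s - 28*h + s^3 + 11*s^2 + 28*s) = s + 7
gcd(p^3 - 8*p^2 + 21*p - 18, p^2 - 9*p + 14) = p - 2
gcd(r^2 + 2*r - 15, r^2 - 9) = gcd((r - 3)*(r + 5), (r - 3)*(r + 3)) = r - 3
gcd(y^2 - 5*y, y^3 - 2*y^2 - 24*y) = y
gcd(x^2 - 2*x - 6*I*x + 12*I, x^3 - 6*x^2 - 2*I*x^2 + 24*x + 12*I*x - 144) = x - 6*I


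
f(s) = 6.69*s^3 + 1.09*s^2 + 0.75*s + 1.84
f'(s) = 20.07*s^2 + 2.18*s + 0.75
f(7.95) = 3438.15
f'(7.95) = 1286.56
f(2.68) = 140.45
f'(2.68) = 150.74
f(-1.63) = -25.46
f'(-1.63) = 50.52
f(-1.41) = -15.80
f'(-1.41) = 37.58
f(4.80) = 770.41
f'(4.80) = 473.63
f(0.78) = 6.26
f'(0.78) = 14.66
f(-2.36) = -81.79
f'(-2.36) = 107.39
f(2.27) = 87.41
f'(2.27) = 109.12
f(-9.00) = -4793.63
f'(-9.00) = 1606.80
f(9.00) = 4973.89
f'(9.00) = 1646.04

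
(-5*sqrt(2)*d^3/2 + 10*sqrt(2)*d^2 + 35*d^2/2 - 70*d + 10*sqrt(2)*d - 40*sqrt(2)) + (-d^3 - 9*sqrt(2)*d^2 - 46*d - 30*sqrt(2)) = -5*sqrt(2)*d^3/2 - d^3 + sqrt(2)*d^2 + 35*d^2/2 - 116*d + 10*sqrt(2)*d - 70*sqrt(2)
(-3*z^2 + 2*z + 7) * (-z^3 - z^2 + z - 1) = 3*z^5 + z^4 - 12*z^3 - 2*z^2 + 5*z - 7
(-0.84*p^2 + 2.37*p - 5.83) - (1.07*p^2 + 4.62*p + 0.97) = -1.91*p^2 - 2.25*p - 6.8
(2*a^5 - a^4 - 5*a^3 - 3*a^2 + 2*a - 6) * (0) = 0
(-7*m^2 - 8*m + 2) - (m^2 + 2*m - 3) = -8*m^2 - 10*m + 5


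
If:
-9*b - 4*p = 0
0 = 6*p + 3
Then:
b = 2/9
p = -1/2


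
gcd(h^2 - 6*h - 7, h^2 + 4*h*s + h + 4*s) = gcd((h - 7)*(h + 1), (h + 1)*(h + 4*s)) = h + 1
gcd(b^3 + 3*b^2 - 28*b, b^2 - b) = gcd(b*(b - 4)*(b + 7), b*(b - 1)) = b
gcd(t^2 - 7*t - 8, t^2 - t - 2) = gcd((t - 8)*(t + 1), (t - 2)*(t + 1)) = t + 1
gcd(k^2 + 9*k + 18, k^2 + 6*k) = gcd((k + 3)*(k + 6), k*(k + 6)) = k + 6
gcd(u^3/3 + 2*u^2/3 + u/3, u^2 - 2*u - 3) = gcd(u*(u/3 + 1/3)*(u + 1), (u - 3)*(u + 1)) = u + 1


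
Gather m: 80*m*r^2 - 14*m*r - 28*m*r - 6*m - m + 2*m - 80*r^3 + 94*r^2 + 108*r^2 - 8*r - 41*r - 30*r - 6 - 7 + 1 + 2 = m*(80*r^2 - 42*r - 5) - 80*r^3 + 202*r^2 - 79*r - 10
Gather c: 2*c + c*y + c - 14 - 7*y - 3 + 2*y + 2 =c*(y + 3) - 5*y - 15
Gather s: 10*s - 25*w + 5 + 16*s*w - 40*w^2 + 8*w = s*(16*w + 10) - 40*w^2 - 17*w + 5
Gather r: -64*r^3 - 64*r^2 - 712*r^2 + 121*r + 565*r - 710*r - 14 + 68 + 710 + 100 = -64*r^3 - 776*r^2 - 24*r + 864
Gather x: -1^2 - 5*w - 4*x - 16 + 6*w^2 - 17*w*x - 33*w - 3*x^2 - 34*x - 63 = 6*w^2 - 38*w - 3*x^2 + x*(-17*w - 38) - 80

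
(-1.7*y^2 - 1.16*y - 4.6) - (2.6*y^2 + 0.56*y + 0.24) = -4.3*y^2 - 1.72*y - 4.84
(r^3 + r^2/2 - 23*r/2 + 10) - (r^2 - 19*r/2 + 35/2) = r^3 - r^2/2 - 2*r - 15/2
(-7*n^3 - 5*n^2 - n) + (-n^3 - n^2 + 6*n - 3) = -8*n^3 - 6*n^2 + 5*n - 3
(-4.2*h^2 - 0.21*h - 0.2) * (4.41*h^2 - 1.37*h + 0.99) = -18.522*h^4 + 4.8279*h^3 - 4.7523*h^2 + 0.0661*h - 0.198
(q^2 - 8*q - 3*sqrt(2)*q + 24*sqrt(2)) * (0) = 0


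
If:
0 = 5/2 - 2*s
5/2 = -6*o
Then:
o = -5/12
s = 5/4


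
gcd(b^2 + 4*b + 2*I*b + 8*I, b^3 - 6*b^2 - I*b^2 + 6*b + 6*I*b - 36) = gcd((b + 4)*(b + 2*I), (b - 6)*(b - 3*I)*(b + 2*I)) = b + 2*I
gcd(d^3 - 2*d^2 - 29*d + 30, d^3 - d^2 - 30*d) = d^2 - d - 30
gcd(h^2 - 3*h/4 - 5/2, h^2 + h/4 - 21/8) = 1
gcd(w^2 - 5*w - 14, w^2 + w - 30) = 1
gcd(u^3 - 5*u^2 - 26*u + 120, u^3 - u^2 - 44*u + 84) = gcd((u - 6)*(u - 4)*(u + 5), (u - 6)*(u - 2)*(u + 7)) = u - 6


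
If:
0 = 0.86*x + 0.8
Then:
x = -0.93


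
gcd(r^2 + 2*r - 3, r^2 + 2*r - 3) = r^2 + 2*r - 3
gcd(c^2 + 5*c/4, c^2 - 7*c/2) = c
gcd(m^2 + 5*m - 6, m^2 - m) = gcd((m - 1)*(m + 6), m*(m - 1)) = m - 1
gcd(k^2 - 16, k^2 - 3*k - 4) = k - 4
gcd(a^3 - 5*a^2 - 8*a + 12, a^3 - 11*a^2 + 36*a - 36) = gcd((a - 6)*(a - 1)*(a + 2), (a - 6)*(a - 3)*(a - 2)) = a - 6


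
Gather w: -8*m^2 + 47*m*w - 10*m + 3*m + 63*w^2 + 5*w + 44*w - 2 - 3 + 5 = -8*m^2 - 7*m + 63*w^2 + w*(47*m + 49)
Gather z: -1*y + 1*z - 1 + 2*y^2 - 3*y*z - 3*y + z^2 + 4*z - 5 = 2*y^2 - 4*y + z^2 + z*(5 - 3*y) - 6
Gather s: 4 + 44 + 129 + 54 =231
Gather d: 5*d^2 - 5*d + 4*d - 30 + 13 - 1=5*d^2 - d - 18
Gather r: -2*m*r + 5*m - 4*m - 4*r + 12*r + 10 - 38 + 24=m + r*(8 - 2*m) - 4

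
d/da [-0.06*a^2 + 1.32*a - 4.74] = 1.32 - 0.12*a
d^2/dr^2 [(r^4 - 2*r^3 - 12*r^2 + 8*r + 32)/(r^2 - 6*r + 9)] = 2*(r^4 - 12*r^3 + 54*r^2 - 118*r + 36)/(r^4 - 12*r^3 + 54*r^2 - 108*r + 81)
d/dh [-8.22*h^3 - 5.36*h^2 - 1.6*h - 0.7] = -24.66*h^2 - 10.72*h - 1.6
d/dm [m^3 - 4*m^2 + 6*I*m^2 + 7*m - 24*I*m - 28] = 3*m^2 + m*(-8 + 12*I) + 7 - 24*I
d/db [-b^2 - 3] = -2*b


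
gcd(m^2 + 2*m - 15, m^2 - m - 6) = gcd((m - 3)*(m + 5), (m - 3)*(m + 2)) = m - 3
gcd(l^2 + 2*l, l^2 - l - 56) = 1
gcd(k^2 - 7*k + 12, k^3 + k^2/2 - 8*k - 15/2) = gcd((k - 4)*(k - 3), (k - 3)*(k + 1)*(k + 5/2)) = k - 3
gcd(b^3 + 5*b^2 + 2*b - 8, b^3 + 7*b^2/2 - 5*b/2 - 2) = b^2 + 3*b - 4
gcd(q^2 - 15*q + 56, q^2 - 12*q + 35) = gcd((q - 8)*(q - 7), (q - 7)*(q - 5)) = q - 7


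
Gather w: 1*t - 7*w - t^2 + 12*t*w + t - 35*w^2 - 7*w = -t^2 + 2*t - 35*w^2 + w*(12*t - 14)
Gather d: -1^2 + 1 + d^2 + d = d^2 + d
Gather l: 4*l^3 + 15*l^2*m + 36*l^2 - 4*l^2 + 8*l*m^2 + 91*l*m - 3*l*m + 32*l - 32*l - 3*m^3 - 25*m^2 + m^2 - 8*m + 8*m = 4*l^3 + l^2*(15*m + 32) + l*(8*m^2 + 88*m) - 3*m^3 - 24*m^2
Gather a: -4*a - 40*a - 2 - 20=-44*a - 22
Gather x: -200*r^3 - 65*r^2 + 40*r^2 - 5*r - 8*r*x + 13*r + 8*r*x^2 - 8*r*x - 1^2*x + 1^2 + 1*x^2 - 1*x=-200*r^3 - 25*r^2 + 8*r + x^2*(8*r + 1) + x*(-16*r - 2) + 1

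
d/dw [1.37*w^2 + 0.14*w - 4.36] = 2.74*w + 0.14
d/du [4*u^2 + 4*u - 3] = 8*u + 4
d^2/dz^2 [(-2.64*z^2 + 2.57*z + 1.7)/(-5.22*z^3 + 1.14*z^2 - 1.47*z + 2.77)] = (143.871552*z^6 - 420.170328*z^5 - 585.65268*z^4 + 737.89074*z^3 - 587.472048*z^2 - 81.699444*z + 22.972806)/(142.236648*z^9 - 93.189528*z^8 + 140.51718*z^7 - 280.401804*z^6 + 138.473226*z^5 - 145.721862*z^4 + 151.185933*z^3 - 44.198397*z^2 + 33.837489*z - 21.253933)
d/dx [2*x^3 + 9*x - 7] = 6*x^2 + 9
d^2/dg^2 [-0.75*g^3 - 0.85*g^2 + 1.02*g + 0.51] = -4.5*g - 1.7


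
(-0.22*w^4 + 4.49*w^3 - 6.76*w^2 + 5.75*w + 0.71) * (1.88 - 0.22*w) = 0.0484*w^5 - 1.4014*w^4 + 9.9284*w^3 - 13.9738*w^2 + 10.6538*w + 1.3348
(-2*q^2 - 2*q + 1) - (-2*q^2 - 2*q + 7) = -6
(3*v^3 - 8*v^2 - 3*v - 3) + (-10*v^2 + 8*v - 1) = 3*v^3 - 18*v^2 + 5*v - 4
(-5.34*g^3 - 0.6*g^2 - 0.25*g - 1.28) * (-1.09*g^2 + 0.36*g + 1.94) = 5.8206*g^5 - 1.2684*g^4 - 10.3031*g^3 + 0.1412*g^2 - 0.9458*g - 2.4832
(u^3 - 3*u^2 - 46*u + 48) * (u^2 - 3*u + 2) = u^5 - 6*u^4 - 35*u^3 + 180*u^2 - 236*u + 96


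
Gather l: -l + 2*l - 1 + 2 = l + 1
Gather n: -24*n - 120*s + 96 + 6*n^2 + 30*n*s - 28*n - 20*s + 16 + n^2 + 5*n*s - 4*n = 7*n^2 + n*(35*s - 56) - 140*s + 112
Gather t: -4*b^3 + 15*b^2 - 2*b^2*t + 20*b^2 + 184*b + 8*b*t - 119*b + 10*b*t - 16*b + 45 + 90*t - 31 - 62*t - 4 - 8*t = -4*b^3 + 35*b^2 + 49*b + t*(-2*b^2 + 18*b + 20) + 10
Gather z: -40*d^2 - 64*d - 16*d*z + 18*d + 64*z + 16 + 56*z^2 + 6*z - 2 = -40*d^2 - 46*d + 56*z^2 + z*(70 - 16*d) + 14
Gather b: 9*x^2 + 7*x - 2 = 9*x^2 + 7*x - 2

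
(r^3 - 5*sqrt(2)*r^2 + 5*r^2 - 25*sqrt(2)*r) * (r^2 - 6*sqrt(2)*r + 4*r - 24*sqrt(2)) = r^5 - 11*sqrt(2)*r^4 + 9*r^4 - 99*sqrt(2)*r^3 + 80*r^3 - 220*sqrt(2)*r^2 + 540*r^2 + 1200*r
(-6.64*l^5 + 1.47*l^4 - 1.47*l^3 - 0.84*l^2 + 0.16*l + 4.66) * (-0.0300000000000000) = 0.1992*l^5 - 0.0441*l^4 + 0.0441*l^3 + 0.0252*l^2 - 0.0048*l - 0.1398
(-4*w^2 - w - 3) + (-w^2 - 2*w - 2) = -5*w^2 - 3*w - 5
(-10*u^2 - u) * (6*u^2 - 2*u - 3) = -60*u^4 + 14*u^3 + 32*u^2 + 3*u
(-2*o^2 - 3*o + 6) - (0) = -2*o^2 - 3*o + 6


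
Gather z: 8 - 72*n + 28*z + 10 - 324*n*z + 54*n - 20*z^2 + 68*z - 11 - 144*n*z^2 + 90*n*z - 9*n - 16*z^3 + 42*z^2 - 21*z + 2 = -27*n - 16*z^3 + z^2*(22 - 144*n) + z*(75 - 234*n) + 9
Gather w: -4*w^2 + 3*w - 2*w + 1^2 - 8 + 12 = -4*w^2 + w + 5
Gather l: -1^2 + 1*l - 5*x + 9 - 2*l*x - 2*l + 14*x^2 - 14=l*(-2*x - 1) + 14*x^2 - 5*x - 6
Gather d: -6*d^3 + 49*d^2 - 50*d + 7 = -6*d^3 + 49*d^2 - 50*d + 7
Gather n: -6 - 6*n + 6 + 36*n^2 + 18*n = 36*n^2 + 12*n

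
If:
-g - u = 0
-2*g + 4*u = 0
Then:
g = 0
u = 0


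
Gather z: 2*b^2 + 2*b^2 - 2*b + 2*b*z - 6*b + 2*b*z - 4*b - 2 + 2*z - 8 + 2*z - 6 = 4*b^2 - 12*b + z*(4*b + 4) - 16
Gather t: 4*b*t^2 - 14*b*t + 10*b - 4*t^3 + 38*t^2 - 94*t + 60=10*b - 4*t^3 + t^2*(4*b + 38) + t*(-14*b - 94) + 60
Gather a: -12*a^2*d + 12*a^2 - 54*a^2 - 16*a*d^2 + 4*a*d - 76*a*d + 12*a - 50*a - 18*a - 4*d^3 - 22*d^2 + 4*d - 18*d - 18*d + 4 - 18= a^2*(-12*d - 42) + a*(-16*d^2 - 72*d - 56) - 4*d^3 - 22*d^2 - 32*d - 14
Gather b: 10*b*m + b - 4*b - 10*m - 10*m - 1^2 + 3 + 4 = b*(10*m - 3) - 20*m + 6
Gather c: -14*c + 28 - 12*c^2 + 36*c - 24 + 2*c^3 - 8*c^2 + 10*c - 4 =2*c^3 - 20*c^2 + 32*c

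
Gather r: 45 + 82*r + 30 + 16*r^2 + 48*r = 16*r^2 + 130*r + 75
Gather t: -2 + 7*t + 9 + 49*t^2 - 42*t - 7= 49*t^2 - 35*t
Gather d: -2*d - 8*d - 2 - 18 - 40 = -10*d - 60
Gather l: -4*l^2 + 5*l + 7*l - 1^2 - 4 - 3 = -4*l^2 + 12*l - 8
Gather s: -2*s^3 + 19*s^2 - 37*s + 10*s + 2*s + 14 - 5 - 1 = -2*s^3 + 19*s^2 - 25*s + 8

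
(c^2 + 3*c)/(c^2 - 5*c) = (c + 3)/(c - 5)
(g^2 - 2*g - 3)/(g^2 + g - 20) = (g^2 - 2*g - 3)/(g^2 + g - 20)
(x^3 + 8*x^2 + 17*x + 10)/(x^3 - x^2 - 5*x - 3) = (x^2 + 7*x + 10)/(x^2 - 2*x - 3)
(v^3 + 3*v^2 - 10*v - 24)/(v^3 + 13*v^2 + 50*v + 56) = (v - 3)/(v + 7)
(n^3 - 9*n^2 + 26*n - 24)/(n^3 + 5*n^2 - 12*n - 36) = (n^2 - 6*n + 8)/(n^2 + 8*n + 12)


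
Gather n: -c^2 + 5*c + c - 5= -c^2 + 6*c - 5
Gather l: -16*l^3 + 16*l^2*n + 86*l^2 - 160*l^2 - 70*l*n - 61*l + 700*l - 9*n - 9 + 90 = -16*l^3 + l^2*(16*n - 74) + l*(639 - 70*n) - 9*n + 81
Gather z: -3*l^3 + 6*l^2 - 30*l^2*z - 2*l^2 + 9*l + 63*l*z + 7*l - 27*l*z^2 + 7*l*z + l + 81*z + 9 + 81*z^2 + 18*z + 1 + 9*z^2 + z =-3*l^3 + 4*l^2 + 17*l + z^2*(90 - 27*l) + z*(-30*l^2 + 70*l + 100) + 10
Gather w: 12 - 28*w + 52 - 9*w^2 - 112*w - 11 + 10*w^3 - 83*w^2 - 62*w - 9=10*w^3 - 92*w^2 - 202*w + 44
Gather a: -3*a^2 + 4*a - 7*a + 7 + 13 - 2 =-3*a^2 - 3*a + 18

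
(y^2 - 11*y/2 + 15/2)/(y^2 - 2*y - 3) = (y - 5/2)/(y + 1)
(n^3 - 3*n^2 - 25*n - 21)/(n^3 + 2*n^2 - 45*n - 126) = (n + 1)/(n + 6)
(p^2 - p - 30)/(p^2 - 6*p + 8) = (p^2 - p - 30)/(p^2 - 6*p + 8)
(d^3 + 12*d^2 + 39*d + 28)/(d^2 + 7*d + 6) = (d^2 + 11*d + 28)/(d + 6)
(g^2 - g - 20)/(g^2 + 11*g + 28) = (g - 5)/(g + 7)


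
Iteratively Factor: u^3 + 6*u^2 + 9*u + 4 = (u + 1)*(u^2 + 5*u + 4) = (u + 1)^2*(u + 4)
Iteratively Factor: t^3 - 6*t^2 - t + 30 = (t - 5)*(t^2 - t - 6) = (t - 5)*(t + 2)*(t - 3)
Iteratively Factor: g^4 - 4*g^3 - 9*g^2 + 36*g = (g - 4)*(g^3 - 9*g) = g*(g - 4)*(g^2 - 9) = g*(g - 4)*(g + 3)*(g - 3)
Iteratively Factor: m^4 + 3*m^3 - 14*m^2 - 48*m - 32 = (m + 1)*(m^3 + 2*m^2 - 16*m - 32) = (m - 4)*(m + 1)*(m^2 + 6*m + 8) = (m - 4)*(m + 1)*(m + 2)*(m + 4)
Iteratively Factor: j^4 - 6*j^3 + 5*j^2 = (j - 5)*(j^3 - j^2) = j*(j - 5)*(j^2 - j) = j*(j - 5)*(j - 1)*(j)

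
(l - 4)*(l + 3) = l^2 - l - 12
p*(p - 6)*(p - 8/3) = p^3 - 26*p^2/3 + 16*p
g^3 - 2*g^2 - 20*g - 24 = (g - 6)*(g + 2)^2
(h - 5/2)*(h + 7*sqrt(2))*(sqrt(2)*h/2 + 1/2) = sqrt(2)*h^3/2 - 5*sqrt(2)*h^2/4 + 15*h^2/2 - 75*h/4 + 7*sqrt(2)*h/2 - 35*sqrt(2)/4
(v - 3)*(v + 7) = v^2 + 4*v - 21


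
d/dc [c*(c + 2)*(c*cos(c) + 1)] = -c*(c + 2)*(c*sin(c) - cos(c)) + c*(c*cos(c) + 1) + (c + 2)*(c*cos(c) + 1)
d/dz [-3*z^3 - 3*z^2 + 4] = 3*z*(-3*z - 2)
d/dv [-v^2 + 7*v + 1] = 7 - 2*v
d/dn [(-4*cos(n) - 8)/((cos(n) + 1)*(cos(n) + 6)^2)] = 4*(2*sin(n)^2 - 7*cos(n) - 12)*sin(n)/((cos(n) + 1)^2*(cos(n) + 6)^3)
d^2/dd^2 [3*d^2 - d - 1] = 6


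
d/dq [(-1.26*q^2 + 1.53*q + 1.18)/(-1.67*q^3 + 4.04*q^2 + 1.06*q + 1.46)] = (-2.1042*q^4 + 5.1102*q^3 - 1.605*q^2 - 13.2136*q + 0.983)/(2.7889*q^6 - 13.4936*q^5 + 12.7812*q^4 + 3.6884*q^3 + 12.9204*q^2 + 3.0952*q + 2.1316)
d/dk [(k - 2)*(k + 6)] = 2*k + 4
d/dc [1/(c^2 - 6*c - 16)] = 2*(3 - c)/(-c^2 + 6*c + 16)^2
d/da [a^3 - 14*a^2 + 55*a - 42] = 3*a^2 - 28*a + 55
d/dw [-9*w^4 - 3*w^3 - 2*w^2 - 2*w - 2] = -36*w^3 - 9*w^2 - 4*w - 2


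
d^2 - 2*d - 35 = (d - 7)*(d + 5)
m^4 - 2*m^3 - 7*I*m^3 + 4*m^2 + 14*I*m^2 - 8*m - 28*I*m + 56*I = (m - 2)*(m - 7*I)*(m - 2*I)*(m + 2*I)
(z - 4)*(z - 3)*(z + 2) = z^3 - 5*z^2 - 2*z + 24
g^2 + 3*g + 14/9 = (g + 2/3)*(g + 7/3)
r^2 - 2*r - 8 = (r - 4)*(r + 2)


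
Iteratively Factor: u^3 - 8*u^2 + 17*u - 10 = (u - 1)*(u^2 - 7*u + 10) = (u - 2)*(u - 1)*(u - 5)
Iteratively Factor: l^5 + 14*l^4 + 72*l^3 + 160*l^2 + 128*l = (l + 4)*(l^4 + 10*l^3 + 32*l^2 + 32*l) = l*(l + 4)*(l^3 + 10*l^2 + 32*l + 32) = l*(l + 2)*(l + 4)*(l^2 + 8*l + 16) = l*(l + 2)*(l + 4)^2*(l + 4)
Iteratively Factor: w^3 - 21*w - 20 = (w + 4)*(w^2 - 4*w - 5) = (w + 1)*(w + 4)*(w - 5)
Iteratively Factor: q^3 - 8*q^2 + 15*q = (q)*(q^2 - 8*q + 15) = q*(q - 3)*(q - 5)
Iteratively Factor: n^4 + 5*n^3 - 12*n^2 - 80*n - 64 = (n + 1)*(n^3 + 4*n^2 - 16*n - 64) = (n + 1)*(n + 4)*(n^2 - 16) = (n + 1)*(n + 4)^2*(n - 4)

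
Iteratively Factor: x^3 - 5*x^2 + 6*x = (x - 2)*(x^2 - 3*x) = x*(x - 2)*(x - 3)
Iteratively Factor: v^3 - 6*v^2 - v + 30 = (v + 2)*(v^2 - 8*v + 15) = (v - 3)*(v + 2)*(v - 5)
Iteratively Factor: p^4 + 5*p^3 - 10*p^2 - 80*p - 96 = (p + 3)*(p^3 + 2*p^2 - 16*p - 32) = (p + 2)*(p + 3)*(p^2 - 16) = (p - 4)*(p + 2)*(p + 3)*(p + 4)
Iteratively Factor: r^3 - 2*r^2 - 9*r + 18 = (r - 3)*(r^2 + r - 6) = (r - 3)*(r + 3)*(r - 2)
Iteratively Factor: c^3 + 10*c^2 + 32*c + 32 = (c + 4)*(c^2 + 6*c + 8) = (c + 2)*(c + 4)*(c + 4)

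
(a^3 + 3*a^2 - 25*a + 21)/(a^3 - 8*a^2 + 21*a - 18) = (a^2 + 6*a - 7)/(a^2 - 5*a + 6)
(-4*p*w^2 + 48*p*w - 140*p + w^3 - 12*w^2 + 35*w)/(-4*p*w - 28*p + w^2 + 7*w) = (w^2 - 12*w + 35)/(w + 7)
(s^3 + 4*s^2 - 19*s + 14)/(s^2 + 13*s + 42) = (s^2 - 3*s + 2)/(s + 6)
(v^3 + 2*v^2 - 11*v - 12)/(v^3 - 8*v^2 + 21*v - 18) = (v^2 + 5*v + 4)/(v^2 - 5*v + 6)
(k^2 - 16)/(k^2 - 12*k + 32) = (k + 4)/(k - 8)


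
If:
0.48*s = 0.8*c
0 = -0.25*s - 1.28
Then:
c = -3.07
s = -5.12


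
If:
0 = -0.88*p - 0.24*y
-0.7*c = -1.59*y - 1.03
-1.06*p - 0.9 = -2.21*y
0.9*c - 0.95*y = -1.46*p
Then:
No Solution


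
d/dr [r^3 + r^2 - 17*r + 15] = 3*r^2 + 2*r - 17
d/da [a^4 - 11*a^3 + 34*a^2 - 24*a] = 4*a^3 - 33*a^2 + 68*a - 24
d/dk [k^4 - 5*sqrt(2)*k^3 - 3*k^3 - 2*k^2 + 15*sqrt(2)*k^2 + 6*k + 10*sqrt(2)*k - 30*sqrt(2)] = 4*k^3 - 15*sqrt(2)*k^2 - 9*k^2 - 4*k + 30*sqrt(2)*k + 6 + 10*sqrt(2)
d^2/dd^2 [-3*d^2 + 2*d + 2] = -6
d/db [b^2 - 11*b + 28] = 2*b - 11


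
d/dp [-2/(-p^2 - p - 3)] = 2*(-2*p - 1)/(p^2 + p + 3)^2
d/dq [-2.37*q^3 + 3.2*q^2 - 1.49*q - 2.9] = -7.11*q^2 + 6.4*q - 1.49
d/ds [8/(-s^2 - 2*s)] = 16*(s + 1)/(s^2*(s + 2)^2)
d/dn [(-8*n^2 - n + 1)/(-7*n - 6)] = (56*n^2 + 96*n + 13)/(49*n^2 + 84*n + 36)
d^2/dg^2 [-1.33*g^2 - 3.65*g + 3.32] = -2.66000000000000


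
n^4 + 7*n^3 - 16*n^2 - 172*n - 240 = (n - 5)*(n + 2)*(n + 4)*(n + 6)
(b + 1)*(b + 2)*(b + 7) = b^3 + 10*b^2 + 23*b + 14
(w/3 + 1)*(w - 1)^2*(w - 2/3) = w^4/3 + w^3/9 - 17*w^2/9 + 19*w/9 - 2/3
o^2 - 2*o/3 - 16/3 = (o - 8/3)*(o + 2)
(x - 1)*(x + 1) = x^2 - 1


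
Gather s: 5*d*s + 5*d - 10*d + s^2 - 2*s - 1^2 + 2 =-5*d + s^2 + s*(5*d - 2) + 1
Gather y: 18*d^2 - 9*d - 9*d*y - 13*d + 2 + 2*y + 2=18*d^2 - 22*d + y*(2 - 9*d) + 4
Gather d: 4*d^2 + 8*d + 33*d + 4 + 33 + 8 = 4*d^2 + 41*d + 45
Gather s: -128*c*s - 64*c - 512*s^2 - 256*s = -64*c - 512*s^2 + s*(-128*c - 256)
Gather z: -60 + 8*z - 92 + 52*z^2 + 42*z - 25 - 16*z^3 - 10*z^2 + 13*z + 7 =-16*z^3 + 42*z^2 + 63*z - 170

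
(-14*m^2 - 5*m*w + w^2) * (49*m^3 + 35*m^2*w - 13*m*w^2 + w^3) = -686*m^5 - 735*m^4*w + 56*m^3*w^2 + 86*m^2*w^3 - 18*m*w^4 + w^5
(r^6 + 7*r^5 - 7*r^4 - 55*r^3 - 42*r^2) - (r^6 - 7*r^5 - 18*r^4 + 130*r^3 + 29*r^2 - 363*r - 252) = 14*r^5 + 11*r^4 - 185*r^3 - 71*r^2 + 363*r + 252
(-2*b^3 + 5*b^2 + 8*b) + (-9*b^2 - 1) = -2*b^3 - 4*b^2 + 8*b - 1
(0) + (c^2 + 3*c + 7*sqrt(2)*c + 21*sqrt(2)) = c^2 + 3*c + 7*sqrt(2)*c + 21*sqrt(2)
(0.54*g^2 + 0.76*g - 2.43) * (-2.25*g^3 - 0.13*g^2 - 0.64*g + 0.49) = -1.215*g^5 - 1.7802*g^4 + 5.0231*g^3 + 0.0941*g^2 + 1.9276*g - 1.1907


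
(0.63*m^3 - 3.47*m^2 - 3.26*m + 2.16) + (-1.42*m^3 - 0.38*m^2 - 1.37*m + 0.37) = -0.79*m^3 - 3.85*m^2 - 4.63*m + 2.53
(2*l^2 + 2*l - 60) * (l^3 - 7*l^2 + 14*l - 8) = 2*l^5 - 12*l^4 - 46*l^3 + 432*l^2 - 856*l + 480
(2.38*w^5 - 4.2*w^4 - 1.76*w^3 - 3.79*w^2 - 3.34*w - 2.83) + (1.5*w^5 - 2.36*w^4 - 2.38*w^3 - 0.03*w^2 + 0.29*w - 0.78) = 3.88*w^5 - 6.56*w^4 - 4.14*w^3 - 3.82*w^2 - 3.05*w - 3.61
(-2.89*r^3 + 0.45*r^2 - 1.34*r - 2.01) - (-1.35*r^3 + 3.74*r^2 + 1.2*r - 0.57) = -1.54*r^3 - 3.29*r^2 - 2.54*r - 1.44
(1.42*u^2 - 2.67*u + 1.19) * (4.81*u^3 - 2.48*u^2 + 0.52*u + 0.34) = 6.8302*u^5 - 16.3643*u^4 + 13.0839*u^3 - 3.8568*u^2 - 0.289*u + 0.4046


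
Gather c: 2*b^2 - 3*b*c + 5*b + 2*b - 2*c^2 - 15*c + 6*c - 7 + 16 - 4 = 2*b^2 + 7*b - 2*c^2 + c*(-3*b - 9) + 5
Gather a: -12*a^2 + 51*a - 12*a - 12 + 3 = -12*a^2 + 39*a - 9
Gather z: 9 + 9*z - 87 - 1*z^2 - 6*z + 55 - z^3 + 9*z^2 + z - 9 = -z^3 + 8*z^2 + 4*z - 32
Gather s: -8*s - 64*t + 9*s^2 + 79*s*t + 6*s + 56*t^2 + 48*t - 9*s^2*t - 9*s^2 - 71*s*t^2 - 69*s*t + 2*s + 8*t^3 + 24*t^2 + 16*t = -9*s^2*t + s*(-71*t^2 + 10*t) + 8*t^3 + 80*t^2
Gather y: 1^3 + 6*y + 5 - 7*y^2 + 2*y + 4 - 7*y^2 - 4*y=-14*y^2 + 4*y + 10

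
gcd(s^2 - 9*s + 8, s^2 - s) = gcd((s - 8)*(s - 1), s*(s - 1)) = s - 1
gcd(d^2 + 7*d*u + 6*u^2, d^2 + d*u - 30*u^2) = d + 6*u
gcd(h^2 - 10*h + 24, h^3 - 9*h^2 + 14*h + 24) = h^2 - 10*h + 24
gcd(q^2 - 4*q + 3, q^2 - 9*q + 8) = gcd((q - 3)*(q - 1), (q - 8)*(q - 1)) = q - 1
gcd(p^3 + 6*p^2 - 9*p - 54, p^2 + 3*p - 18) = p^2 + 3*p - 18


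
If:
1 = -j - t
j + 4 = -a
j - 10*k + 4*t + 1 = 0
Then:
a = t - 3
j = -t - 1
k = 3*t/10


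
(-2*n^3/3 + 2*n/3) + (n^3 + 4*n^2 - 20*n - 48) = n^3/3 + 4*n^2 - 58*n/3 - 48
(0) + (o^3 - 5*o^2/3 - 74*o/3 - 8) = o^3 - 5*o^2/3 - 74*o/3 - 8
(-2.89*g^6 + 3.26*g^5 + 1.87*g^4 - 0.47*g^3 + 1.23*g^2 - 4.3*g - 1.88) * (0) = 0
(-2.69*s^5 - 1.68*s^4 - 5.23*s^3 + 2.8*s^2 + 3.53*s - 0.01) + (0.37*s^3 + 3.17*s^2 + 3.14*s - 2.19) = -2.69*s^5 - 1.68*s^4 - 4.86*s^3 + 5.97*s^2 + 6.67*s - 2.2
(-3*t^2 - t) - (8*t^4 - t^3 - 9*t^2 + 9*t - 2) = -8*t^4 + t^3 + 6*t^2 - 10*t + 2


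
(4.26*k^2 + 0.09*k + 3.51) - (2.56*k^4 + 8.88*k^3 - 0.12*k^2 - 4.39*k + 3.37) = -2.56*k^4 - 8.88*k^3 + 4.38*k^2 + 4.48*k + 0.14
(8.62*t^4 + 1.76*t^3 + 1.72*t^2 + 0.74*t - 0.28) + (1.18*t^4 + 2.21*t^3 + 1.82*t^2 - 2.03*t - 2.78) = 9.8*t^4 + 3.97*t^3 + 3.54*t^2 - 1.29*t - 3.06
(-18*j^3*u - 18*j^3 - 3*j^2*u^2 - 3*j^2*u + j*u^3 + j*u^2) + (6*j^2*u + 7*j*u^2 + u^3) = -18*j^3*u - 18*j^3 - 3*j^2*u^2 + 3*j^2*u + j*u^3 + 8*j*u^2 + u^3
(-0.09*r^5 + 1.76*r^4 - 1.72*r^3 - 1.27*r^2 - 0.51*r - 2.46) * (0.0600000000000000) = -0.0054*r^5 + 0.1056*r^4 - 0.1032*r^3 - 0.0762*r^2 - 0.0306*r - 0.1476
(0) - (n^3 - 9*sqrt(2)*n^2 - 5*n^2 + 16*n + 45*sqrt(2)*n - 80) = -n^3 + 5*n^2 + 9*sqrt(2)*n^2 - 45*sqrt(2)*n - 16*n + 80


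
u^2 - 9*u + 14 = (u - 7)*(u - 2)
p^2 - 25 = (p - 5)*(p + 5)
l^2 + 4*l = l*(l + 4)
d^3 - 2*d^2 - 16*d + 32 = (d - 4)*(d - 2)*(d + 4)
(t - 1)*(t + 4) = t^2 + 3*t - 4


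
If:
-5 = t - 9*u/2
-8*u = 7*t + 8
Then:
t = -152/79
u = 54/79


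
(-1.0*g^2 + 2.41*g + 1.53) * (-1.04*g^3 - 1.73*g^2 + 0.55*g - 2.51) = 1.04*g^5 - 0.7764*g^4 - 6.3105*g^3 + 1.1886*g^2 - 5.2076*g - 3.8403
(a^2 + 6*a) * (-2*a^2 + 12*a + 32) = -2*a^4 + 104*a^2 + 192*a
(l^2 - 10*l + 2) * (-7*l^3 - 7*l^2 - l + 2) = -7*l^5 + 63*l^4 + 55*l^3 - 2*l^2 - 22*l + 4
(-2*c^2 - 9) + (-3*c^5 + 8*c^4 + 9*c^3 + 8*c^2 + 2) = -3*c^5 + 8*c^4 + 9*c^3 + 6*c^2 - 7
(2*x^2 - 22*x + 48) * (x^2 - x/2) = 2*x^4 - 23*x^3 + 59*x^2 - 24*x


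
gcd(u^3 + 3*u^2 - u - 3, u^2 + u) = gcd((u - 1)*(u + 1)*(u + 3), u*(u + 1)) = u + 1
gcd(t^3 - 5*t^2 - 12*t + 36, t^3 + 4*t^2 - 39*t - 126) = t^2 - 3*t - 18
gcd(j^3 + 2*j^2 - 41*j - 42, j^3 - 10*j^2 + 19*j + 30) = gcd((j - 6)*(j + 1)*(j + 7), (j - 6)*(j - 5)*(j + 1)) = j^2 - 5*j - 6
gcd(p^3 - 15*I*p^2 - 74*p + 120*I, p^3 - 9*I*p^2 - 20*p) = p^2 - 9*I*p - 20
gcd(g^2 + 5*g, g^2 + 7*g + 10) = g + 5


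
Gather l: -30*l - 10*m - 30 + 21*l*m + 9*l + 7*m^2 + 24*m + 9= l*(21*m - 21) + 7*m^2 + 14*m - 21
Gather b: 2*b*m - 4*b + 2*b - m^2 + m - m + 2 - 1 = b*(2*m - 2) - m^2 + 1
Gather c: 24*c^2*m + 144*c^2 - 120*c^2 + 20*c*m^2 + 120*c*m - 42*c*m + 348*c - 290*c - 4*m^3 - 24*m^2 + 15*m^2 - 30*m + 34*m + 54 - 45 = c^2*(24*m + 24) + c*(20*m^2 + 78*m + 58) - 4*m^3 - 9*m^2 + 4*m + 9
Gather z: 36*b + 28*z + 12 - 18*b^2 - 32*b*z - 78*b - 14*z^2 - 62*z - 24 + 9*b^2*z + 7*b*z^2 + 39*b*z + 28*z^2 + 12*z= -18*b^2 - 42*b + z^2*(7*b + 14) + z*(9*b^2 + 7*b - 22) - 12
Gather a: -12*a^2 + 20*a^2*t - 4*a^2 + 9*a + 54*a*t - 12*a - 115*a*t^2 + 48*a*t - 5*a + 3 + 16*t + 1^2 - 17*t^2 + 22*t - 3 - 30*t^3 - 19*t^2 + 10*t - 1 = a^2*(20*t - 16) + a*(-115*t^2 + 102*t - 8) - 30*t^3 - 36*t^2 + 48*t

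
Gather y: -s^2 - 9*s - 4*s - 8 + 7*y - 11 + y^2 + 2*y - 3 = -s^2 - 13*s + y^2 + 9*y - 22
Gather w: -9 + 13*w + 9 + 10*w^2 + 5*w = 10*w^2 + 18*w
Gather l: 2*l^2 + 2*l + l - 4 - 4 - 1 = 2*l^2 + 3*l - 9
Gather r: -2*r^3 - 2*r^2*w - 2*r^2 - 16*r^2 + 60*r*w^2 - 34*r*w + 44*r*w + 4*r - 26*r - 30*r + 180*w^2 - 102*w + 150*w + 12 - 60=-2*r^3 + r^2*(-2*w - 18) + r*(60*w^2 + 10*w - 52) + 180*w^2 + 48*w - 48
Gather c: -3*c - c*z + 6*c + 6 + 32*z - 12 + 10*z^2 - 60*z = c*(3 - z) + 10*z^2 - 28*z - 6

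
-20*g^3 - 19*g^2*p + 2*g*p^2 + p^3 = (-4*g + p)*(g + p)*(5*g + p)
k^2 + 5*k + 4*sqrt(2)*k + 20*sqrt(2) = (k + 5)*(k + 4*sqrt(2))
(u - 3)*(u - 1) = u^2 - 4*u + 3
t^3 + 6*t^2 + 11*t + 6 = (t + 1)*(t + 2)*(t + 3)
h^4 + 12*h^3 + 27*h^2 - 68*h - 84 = (h - 2)*(h + 1)*(h + 6)*(h + 7)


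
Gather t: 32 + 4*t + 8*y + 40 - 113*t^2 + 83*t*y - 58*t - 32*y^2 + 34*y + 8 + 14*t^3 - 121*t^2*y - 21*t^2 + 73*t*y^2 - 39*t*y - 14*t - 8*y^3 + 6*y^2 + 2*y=14*t^3 + t^2*(-121*y - 134) + t*(73*y^2 + 44*y - 68) - 8*y^3 - 26*y^2 + 44*y + 80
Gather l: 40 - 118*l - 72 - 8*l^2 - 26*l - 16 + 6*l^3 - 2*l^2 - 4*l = 6*l^3 - 10*l^2 - 148*l - 48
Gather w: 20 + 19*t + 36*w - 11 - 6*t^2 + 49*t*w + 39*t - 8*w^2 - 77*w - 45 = -6*t^2 + 58*t - 8*w^2 + w*(49*t - 41) - 36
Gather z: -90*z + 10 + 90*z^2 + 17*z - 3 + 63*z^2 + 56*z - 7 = 153*z^2 - 17*z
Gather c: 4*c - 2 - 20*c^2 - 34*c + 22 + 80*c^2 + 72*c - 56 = 60*c^2 + 42*c - 36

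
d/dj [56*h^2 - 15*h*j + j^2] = -15*h + 2*j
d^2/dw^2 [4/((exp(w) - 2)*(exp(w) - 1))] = 4*(4*exp(3*w) - 9*exp(2*w) + exp(w) + 6)*exp(w)/(exp(6*w) - 9*exp(5*w) + 33*exp(4*w) - 63*exp(3*w) + 66*exp(2*w) - 36*exp(w) + 8)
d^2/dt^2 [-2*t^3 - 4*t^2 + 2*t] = -12*t - 8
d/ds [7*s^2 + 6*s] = 14*s + 6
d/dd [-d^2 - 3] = -2*d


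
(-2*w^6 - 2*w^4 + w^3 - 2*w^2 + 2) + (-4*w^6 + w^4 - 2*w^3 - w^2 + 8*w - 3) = -6*w^6 - w^4 - w^3 - 3*w^2 + 8*w - 1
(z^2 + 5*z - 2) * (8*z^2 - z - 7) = 8*z^4 + 39*z^3 - 28*z^2 - 33*z + 14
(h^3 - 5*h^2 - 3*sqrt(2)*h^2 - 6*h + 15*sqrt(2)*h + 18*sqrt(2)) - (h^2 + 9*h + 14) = h^3 - 6*h^2 - 3*sqrt(2)*h^2 - 15*h + 15*sqrt(2)*h - 14 + 18*sqrt(2)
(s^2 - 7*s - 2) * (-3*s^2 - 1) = -3*s^4 + 21*s^3 + 5*s^2 + 7*s + 2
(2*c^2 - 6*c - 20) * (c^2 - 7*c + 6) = 2*c^4 - 20*c^3 + 34*c^2 + 104*c - 120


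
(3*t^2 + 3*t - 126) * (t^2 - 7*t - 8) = 3*t^4 - 18*t^3 - 171*t^2 + 858*t + 1008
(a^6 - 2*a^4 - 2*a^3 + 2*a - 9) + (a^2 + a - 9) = a^6 - 2*a^4 - 2*a^3 + a^2 + 3*a - 18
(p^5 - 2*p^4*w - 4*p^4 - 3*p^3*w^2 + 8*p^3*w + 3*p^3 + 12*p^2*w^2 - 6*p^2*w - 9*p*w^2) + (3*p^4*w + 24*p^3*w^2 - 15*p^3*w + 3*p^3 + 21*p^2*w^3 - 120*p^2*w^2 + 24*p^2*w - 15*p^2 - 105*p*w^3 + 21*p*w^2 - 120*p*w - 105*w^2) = p^5 + p^4*w - 4*p^4 + 21*p^3*w^2 - 7*p^3*w + 6*p^3 + 21*p^2*w^3 - 108*p^2*w^2 + 18*p^2*w - 15*p^2 - 105*p*w^3 + 12*p*w^2 - 120*p*w - 105*w^2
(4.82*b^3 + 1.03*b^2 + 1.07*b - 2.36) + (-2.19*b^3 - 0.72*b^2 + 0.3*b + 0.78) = 2.63*b^3 + 0.31*b^2 + 1.37*b - 1.58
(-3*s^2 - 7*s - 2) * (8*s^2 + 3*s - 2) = -24*s^4 - 65*s^3 - 31*s^2 + 8*s + 4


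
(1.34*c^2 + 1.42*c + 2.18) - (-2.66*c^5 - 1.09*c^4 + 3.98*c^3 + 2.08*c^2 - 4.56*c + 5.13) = 2.66*c^5 + 1.09*c^4 - 3.98*c^3 - 0.74*c^2 + 5.98*c - 2.95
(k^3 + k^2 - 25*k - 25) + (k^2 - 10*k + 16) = k^3 + 2*k^2 - 35*k - 9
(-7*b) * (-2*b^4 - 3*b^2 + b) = 14*b^5 + 21*b^3 - 7*b^2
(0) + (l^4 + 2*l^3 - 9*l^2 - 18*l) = l^4 + 2*l^3 - 9*l^2 - 18*l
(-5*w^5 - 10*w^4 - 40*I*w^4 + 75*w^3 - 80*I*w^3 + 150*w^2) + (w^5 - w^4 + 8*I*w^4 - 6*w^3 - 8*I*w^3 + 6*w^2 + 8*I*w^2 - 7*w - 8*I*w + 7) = -4*w^5 - 11*w^4 - 32*I*w^4 + 69*w^3 - 88*I*w^3 + 156*w^2 + 8*I*w^2 - 7*w - 8*I*w + 7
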